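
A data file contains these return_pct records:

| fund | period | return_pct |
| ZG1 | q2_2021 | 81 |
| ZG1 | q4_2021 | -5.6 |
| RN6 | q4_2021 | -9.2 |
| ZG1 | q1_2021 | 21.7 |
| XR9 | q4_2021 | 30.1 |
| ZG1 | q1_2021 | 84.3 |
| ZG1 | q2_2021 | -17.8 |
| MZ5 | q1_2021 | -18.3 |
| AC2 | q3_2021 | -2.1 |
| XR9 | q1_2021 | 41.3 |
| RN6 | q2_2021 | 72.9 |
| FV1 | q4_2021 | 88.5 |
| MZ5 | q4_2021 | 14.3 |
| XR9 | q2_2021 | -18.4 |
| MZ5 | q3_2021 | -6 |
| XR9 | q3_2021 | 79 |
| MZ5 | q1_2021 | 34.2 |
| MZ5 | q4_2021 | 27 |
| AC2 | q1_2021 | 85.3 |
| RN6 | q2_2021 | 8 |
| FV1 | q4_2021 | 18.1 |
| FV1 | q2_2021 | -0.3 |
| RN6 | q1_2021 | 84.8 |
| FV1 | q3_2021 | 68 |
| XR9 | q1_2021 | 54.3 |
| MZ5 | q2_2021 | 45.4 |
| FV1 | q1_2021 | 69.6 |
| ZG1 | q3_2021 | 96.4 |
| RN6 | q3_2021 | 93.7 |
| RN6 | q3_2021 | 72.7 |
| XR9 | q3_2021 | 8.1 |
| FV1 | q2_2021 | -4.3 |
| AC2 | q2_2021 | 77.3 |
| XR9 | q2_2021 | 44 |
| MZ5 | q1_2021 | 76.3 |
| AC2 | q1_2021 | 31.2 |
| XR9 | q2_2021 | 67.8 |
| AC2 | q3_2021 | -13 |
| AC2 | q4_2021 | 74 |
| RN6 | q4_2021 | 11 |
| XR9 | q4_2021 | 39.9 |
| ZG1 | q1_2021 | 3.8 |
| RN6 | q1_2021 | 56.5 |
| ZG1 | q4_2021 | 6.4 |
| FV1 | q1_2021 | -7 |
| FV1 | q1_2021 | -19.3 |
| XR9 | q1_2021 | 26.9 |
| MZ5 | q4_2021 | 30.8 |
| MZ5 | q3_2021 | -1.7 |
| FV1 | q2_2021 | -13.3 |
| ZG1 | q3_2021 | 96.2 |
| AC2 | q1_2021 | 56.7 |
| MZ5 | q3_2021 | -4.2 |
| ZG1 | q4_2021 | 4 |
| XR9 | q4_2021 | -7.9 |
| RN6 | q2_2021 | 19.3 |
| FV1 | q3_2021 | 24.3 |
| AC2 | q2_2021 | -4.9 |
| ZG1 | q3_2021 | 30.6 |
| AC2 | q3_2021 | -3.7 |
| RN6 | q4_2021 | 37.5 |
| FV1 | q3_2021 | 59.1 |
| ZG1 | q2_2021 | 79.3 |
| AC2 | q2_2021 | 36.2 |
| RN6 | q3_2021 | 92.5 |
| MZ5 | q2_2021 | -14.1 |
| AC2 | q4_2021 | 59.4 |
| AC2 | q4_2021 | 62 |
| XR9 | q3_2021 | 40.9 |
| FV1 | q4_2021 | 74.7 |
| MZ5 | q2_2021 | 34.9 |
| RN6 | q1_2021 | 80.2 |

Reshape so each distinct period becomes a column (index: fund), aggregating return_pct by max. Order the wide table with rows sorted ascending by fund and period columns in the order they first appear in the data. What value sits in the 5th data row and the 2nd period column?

With rows sorted ascending by fund, row 5 is fund=XR9. period columns in first-appearance order: q2_2021, q4_2021, q1_2021, q3_2021; column 2 is q4_2021.
Long rows with fund=XR9, period=q4_2021: max(30.1, 39.9, -7.9) = 39.9.

39.9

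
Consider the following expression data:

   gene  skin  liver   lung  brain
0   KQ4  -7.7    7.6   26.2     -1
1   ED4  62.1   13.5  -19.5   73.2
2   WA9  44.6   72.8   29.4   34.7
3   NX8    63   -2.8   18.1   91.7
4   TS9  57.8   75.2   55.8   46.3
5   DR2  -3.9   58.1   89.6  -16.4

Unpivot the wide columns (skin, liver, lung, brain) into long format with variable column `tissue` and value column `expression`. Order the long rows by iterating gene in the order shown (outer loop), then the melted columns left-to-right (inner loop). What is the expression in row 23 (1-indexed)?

24 rows total (6 × 4). Row 23: index ⌊(23-1)/4⌋ = 5 into gene → DR2; (23-1) mod 4 = 2 into the melted columns → lung.
So row 23 is (DR2, lung, 89.6); expression = 89.6.

89.6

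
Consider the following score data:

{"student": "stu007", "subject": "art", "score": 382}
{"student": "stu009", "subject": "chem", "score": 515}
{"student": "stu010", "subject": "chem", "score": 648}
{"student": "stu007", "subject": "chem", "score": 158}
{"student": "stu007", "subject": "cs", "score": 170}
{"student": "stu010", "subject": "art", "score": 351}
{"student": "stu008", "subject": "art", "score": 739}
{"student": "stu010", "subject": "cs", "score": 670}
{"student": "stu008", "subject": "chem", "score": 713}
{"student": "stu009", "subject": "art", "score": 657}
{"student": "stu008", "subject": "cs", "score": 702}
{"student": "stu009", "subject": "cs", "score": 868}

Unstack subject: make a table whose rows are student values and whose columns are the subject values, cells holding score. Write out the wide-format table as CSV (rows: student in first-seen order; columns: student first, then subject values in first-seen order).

Columns: student plus the 3 distinct subject values (art, chem, cs).
For example, row stu007 column art takes score=382 from the long row (stu007, art).

student,art,chem,cs
stu007,382,158,170
stu009,657,515,868
stu010,351,648,670
stu008,739,713,702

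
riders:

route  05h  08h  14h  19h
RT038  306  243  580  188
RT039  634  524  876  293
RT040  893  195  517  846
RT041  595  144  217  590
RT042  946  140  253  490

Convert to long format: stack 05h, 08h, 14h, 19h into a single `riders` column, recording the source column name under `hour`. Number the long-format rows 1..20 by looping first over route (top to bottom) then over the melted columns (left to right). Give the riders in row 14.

144

20 rows total (5 × 4). Row 14: index ⌊(14-1)/4⌋ = 3 into route → RT041; (14-1) mod 4 = 1 into the melted columns → 08h.
So row 14 is (RT041, 08h, 144); riders = 144.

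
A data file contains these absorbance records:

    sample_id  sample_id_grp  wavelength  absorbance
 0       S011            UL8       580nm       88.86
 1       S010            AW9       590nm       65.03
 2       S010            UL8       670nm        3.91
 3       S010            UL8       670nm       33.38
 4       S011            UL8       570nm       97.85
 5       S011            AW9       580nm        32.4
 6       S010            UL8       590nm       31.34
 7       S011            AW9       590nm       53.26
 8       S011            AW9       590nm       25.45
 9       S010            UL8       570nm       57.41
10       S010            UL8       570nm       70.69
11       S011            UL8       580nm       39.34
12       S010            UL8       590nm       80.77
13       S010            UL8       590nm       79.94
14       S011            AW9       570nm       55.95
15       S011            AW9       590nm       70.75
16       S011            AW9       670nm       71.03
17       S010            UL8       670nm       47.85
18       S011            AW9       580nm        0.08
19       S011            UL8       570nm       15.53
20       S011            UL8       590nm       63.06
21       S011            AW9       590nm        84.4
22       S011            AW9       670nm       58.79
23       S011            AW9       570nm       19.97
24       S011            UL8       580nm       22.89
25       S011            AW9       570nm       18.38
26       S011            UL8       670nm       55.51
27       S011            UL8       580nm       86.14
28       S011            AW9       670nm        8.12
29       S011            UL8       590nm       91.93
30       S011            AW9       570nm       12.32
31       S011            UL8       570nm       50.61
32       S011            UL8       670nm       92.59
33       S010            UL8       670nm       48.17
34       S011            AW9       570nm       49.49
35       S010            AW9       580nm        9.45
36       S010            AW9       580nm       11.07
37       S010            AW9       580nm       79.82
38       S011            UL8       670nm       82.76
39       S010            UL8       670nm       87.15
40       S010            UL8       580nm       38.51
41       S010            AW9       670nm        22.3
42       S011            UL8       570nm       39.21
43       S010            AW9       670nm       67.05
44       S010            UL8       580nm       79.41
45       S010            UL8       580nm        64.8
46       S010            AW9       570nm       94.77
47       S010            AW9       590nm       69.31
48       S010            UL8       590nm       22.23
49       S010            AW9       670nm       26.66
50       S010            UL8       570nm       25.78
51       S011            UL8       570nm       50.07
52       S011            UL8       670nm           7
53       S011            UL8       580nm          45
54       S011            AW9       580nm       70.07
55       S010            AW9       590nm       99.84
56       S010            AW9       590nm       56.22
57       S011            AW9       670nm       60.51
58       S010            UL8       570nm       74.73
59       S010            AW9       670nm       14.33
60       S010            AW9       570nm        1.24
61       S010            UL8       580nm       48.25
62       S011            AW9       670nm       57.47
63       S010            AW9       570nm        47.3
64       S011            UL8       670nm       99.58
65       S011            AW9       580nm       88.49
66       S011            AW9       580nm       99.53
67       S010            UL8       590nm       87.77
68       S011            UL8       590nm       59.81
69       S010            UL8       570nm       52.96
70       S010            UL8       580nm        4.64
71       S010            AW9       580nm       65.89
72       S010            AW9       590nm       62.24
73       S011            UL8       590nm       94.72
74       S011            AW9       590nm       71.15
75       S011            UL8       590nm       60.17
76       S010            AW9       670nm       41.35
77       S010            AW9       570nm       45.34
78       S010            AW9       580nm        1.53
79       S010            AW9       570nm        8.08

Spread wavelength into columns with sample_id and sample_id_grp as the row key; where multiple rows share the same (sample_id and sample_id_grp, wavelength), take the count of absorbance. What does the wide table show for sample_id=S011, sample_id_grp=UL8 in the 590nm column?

5

Rows with sample_id=S011, sample_id_grp=UL8 and wavelength=590nm: absorbance values are 63.06, 91.93, 59.81, 94.72, 60.17.
5 rows match — count = 5.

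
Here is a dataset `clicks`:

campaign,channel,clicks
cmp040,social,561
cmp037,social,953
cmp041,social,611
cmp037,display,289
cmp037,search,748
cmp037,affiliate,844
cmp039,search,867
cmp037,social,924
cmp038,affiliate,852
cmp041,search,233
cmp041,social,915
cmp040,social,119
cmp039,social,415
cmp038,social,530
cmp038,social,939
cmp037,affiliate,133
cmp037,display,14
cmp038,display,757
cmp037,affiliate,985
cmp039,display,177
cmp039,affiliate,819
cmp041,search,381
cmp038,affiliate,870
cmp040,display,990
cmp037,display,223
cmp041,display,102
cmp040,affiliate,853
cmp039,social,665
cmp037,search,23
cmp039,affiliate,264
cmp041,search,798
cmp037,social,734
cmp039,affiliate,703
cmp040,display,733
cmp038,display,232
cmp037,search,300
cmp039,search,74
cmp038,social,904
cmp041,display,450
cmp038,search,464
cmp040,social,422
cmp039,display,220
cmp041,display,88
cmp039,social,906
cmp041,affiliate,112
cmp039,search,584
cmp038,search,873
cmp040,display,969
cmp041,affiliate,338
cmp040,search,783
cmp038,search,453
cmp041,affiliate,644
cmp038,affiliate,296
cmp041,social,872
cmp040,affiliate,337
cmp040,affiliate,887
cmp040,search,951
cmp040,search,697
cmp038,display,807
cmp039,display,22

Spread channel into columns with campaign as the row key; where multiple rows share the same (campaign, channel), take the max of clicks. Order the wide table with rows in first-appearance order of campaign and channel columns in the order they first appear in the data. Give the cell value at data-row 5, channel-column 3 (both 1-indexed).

873

With rows in first-appearance order of campaign, row 5 is campaign=cmp038. channel columns in first-appearance order: social, display, search, affiliate; column 3 is search.
Long rows with campaign=cmp038, channel=search: max(464, 873, 453) = 873.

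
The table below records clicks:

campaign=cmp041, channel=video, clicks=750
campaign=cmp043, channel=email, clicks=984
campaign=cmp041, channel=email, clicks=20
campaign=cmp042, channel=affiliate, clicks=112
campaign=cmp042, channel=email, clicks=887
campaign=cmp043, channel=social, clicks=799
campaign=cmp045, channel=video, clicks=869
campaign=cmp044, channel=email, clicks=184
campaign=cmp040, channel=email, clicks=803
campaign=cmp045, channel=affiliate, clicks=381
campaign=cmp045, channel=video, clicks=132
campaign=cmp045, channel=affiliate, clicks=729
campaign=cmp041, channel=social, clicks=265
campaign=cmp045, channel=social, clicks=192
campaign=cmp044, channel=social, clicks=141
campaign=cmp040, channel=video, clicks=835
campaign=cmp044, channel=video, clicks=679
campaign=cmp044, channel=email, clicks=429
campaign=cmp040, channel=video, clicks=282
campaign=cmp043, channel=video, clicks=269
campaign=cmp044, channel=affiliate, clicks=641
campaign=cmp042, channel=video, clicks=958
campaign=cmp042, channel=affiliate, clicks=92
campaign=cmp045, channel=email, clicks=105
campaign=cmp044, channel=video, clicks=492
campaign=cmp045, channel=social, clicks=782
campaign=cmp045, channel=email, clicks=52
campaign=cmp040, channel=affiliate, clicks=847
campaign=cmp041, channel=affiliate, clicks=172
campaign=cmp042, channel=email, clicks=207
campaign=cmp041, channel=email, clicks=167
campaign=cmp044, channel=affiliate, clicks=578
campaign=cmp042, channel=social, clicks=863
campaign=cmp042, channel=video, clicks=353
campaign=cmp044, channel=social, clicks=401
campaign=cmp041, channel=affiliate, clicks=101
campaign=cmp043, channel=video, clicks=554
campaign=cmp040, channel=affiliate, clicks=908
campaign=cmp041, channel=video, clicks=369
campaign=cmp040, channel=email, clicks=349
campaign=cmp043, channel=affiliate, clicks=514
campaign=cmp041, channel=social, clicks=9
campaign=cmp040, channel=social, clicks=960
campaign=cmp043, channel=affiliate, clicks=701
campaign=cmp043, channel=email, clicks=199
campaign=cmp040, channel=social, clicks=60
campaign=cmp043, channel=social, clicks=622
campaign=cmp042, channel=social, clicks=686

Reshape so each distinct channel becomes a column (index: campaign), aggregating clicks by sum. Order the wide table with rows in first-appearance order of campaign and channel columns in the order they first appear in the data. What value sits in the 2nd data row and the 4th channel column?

1421

With rows in first-appearance order of campaign, row 2 is campaign=cmp043. channel columns in first-appearance order: video, email, affiliate, social; column 4 is social.
Long rows with campaign=cmp043, channel=social: 799 + 622 = 1421.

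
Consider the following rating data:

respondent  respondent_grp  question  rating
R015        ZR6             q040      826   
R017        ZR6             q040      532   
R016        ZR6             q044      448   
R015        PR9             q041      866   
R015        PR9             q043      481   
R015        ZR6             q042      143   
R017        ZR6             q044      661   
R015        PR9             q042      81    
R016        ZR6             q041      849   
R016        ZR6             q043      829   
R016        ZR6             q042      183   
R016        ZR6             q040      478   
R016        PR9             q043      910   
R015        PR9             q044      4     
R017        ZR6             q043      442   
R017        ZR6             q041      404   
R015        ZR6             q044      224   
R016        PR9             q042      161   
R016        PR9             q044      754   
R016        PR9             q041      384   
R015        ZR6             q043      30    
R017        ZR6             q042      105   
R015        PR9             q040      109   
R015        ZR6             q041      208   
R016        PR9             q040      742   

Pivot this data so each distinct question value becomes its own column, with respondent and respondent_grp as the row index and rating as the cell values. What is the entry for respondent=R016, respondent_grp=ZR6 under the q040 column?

Wide layout: rows indexed by respondent and respondent_grp, columns are the 5 distinct question values (q040, q044, q041, q043, q042).
Cell (respondent=R016, respondent_grp=ZR6, question=q040) draws from the long row where respondent=R016, respondent_grp=ZR6 and question=q040, which has rating=478.

478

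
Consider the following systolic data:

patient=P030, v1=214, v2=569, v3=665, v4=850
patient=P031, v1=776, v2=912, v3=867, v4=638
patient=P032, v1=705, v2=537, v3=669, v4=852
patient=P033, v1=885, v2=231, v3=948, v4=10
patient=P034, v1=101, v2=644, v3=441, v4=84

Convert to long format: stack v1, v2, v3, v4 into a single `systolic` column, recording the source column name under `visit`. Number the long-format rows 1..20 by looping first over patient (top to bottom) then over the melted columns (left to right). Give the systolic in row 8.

638

20 rows total (5 × 4). Row 8: index ⌊(8-1)/4⌋ = 1 into patient → P031; (8-1) mod 4 = 3 into the melted columns → v4.
So row 8 is (P031, v4, 638); systolic = 638.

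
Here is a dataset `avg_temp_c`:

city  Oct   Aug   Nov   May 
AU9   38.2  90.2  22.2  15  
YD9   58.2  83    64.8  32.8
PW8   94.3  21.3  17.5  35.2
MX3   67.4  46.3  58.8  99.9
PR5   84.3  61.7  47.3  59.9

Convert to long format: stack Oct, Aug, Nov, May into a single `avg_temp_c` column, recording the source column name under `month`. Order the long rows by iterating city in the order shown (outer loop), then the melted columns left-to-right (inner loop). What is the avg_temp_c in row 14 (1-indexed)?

46.3

20 rows total (5 × 4). Row 14: index ⌊(14-1)/4⌋ = 3 into city → MX3; (14-1) mod 4 = 1 into the melted columns → Aug.
So row 14 is (MX3, Aug, 46.3); avg_temp_c = 46.3.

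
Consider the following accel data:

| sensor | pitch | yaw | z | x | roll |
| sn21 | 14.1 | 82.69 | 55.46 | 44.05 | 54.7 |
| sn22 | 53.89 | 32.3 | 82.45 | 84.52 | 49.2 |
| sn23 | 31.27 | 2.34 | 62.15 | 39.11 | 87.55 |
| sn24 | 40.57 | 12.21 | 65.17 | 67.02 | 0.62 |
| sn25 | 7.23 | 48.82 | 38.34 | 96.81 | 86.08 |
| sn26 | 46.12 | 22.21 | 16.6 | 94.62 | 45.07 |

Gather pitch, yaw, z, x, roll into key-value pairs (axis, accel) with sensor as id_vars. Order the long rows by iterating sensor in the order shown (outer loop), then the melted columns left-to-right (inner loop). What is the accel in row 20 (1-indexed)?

30 rows total (6 × 5). Row 20: index ⌊(20-1)/5⌋ = 3 into sensor → sn24; (20-1) mod 5 = 4 into the melted columns → roll.
So row 20 is (sn24, roll, 0.62); accel = 0.62.

0.62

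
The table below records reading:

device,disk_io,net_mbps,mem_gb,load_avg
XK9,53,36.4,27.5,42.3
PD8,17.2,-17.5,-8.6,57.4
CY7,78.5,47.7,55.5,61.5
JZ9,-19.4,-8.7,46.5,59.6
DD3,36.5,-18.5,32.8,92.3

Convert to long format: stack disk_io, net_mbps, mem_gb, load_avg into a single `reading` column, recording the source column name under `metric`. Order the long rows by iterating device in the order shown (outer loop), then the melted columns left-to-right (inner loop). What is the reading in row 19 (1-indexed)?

20 rows total (5 × 4). Row 19: index ⌊(19-1)/4⌋ = 4 into device → DD3; (19-1) mod 4 = 2 into the melted columns → mem_gb.
So row 19 is (DD3, mem_gb, 32.8); reading = 32.8.

32.8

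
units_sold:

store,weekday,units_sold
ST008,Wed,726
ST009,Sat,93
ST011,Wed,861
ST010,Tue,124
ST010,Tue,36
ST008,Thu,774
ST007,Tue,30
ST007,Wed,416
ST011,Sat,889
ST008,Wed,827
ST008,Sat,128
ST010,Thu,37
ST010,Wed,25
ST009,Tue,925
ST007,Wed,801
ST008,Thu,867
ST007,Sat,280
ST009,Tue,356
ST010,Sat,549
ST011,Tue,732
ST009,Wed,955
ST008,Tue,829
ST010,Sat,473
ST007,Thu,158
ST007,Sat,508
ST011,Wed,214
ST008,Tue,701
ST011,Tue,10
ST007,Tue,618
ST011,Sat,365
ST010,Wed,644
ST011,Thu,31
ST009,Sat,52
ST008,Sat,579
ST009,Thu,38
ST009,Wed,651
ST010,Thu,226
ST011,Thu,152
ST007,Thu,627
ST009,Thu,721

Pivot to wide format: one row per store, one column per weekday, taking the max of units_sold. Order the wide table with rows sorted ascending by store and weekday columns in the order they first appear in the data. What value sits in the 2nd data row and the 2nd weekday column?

579

With rows sorted ascending by store, row 2 is store=ST008. weekday columns in first-appearance order: Wed, Sat, Tue, Thu; column 2 is Sat.
Long rows with store=ST008, weekday=Sat: max(128, 579) = 579.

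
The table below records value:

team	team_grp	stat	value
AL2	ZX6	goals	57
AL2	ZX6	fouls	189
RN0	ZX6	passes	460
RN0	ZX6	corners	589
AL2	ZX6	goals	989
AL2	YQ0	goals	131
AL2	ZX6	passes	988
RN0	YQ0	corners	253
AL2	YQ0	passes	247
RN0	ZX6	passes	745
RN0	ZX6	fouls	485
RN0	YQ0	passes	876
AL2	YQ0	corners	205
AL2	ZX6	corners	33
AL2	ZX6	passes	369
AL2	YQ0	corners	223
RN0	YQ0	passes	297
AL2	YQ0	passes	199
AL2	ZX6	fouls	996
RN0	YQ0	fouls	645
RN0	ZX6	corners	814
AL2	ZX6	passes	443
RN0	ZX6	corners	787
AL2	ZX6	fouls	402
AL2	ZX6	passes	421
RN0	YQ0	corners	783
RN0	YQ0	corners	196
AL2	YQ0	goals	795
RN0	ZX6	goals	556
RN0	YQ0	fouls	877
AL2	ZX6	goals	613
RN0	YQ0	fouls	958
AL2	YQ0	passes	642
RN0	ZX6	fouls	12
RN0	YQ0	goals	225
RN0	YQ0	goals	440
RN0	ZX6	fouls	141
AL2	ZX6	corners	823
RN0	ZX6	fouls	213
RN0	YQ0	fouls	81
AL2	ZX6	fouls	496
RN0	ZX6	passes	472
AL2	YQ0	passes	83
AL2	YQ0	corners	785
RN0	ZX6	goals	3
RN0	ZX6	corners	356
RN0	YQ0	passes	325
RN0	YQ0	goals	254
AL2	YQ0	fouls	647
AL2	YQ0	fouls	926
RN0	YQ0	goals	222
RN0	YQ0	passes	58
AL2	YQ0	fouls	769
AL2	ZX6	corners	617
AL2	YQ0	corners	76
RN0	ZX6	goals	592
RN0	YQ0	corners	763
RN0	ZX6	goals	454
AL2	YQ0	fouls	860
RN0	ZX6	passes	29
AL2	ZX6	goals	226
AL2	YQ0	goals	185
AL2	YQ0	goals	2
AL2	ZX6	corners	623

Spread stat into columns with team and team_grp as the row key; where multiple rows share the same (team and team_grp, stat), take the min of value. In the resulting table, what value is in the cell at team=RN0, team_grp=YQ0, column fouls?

81

Rows with team=RN0, team_grp=YQ0 and stat=fouls: value values are 645, 877, 958, 81.
min(645, 877, 958, 81) = 81.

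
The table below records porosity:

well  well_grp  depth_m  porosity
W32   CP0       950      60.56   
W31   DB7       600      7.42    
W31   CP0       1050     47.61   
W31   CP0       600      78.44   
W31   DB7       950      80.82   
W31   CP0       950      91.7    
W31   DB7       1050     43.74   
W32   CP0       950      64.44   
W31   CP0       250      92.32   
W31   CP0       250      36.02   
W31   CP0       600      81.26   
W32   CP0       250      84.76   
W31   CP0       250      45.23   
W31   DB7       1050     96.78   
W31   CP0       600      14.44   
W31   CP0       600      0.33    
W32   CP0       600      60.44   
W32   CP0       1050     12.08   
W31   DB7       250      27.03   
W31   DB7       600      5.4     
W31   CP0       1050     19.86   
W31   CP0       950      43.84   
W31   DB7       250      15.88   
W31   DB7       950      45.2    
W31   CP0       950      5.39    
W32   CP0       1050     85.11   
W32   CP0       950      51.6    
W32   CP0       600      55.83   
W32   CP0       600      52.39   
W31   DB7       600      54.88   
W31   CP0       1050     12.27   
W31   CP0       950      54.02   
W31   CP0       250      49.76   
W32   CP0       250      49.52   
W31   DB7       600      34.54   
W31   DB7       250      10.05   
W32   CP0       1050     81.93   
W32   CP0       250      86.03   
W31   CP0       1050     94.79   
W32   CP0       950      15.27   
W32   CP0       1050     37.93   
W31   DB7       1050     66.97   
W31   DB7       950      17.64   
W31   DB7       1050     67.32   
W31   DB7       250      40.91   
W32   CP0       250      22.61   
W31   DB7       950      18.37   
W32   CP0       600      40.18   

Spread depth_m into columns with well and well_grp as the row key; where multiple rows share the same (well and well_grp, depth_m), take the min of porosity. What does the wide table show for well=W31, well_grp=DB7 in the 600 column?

5.4

Rows with well=W31, well_grp=DB7 and depth_m=600: porosity values are 7.42, 5.4, 54.88, 34.54.
min(7.42, 5.4, 54.88, 34.54) = 5.4.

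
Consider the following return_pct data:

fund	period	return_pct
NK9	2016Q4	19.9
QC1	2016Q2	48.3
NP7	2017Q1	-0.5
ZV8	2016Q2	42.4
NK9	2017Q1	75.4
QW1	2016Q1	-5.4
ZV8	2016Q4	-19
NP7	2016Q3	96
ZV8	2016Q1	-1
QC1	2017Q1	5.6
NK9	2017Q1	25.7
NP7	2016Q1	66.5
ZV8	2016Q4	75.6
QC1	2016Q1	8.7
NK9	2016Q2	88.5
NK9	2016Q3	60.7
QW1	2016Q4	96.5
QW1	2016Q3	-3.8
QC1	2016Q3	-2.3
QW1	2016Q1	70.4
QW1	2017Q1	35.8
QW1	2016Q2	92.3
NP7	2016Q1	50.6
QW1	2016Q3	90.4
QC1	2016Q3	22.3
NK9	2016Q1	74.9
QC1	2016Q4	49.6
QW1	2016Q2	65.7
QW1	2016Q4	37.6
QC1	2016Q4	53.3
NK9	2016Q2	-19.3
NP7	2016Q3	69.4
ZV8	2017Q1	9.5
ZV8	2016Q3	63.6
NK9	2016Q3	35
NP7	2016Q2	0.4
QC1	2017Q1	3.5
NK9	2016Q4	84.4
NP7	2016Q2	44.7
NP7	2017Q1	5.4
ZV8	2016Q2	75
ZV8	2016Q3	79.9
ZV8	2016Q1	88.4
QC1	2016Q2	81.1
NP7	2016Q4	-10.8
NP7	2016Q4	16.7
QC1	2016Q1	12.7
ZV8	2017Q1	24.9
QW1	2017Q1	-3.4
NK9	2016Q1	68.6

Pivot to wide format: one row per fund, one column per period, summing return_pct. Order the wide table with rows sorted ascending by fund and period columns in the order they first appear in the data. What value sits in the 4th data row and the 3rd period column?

With rows sorted ascending by fund, row 4 is fund=QW1. period columns in first-appearance order: 2016Q4, 2016Q2, 2017Q1, 2016Q1, 2016Q3; column 3 is 2017Q1.
Long rows with fund=QW1, period=2017Q1: 35.8 + -3.4 = 32.4.

32.4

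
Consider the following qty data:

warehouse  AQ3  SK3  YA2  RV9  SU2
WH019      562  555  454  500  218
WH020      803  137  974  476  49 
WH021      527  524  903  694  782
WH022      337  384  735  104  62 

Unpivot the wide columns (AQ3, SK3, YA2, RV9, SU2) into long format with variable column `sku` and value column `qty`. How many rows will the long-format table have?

4 warehouse values × 5 melted columns = 20 rows.

20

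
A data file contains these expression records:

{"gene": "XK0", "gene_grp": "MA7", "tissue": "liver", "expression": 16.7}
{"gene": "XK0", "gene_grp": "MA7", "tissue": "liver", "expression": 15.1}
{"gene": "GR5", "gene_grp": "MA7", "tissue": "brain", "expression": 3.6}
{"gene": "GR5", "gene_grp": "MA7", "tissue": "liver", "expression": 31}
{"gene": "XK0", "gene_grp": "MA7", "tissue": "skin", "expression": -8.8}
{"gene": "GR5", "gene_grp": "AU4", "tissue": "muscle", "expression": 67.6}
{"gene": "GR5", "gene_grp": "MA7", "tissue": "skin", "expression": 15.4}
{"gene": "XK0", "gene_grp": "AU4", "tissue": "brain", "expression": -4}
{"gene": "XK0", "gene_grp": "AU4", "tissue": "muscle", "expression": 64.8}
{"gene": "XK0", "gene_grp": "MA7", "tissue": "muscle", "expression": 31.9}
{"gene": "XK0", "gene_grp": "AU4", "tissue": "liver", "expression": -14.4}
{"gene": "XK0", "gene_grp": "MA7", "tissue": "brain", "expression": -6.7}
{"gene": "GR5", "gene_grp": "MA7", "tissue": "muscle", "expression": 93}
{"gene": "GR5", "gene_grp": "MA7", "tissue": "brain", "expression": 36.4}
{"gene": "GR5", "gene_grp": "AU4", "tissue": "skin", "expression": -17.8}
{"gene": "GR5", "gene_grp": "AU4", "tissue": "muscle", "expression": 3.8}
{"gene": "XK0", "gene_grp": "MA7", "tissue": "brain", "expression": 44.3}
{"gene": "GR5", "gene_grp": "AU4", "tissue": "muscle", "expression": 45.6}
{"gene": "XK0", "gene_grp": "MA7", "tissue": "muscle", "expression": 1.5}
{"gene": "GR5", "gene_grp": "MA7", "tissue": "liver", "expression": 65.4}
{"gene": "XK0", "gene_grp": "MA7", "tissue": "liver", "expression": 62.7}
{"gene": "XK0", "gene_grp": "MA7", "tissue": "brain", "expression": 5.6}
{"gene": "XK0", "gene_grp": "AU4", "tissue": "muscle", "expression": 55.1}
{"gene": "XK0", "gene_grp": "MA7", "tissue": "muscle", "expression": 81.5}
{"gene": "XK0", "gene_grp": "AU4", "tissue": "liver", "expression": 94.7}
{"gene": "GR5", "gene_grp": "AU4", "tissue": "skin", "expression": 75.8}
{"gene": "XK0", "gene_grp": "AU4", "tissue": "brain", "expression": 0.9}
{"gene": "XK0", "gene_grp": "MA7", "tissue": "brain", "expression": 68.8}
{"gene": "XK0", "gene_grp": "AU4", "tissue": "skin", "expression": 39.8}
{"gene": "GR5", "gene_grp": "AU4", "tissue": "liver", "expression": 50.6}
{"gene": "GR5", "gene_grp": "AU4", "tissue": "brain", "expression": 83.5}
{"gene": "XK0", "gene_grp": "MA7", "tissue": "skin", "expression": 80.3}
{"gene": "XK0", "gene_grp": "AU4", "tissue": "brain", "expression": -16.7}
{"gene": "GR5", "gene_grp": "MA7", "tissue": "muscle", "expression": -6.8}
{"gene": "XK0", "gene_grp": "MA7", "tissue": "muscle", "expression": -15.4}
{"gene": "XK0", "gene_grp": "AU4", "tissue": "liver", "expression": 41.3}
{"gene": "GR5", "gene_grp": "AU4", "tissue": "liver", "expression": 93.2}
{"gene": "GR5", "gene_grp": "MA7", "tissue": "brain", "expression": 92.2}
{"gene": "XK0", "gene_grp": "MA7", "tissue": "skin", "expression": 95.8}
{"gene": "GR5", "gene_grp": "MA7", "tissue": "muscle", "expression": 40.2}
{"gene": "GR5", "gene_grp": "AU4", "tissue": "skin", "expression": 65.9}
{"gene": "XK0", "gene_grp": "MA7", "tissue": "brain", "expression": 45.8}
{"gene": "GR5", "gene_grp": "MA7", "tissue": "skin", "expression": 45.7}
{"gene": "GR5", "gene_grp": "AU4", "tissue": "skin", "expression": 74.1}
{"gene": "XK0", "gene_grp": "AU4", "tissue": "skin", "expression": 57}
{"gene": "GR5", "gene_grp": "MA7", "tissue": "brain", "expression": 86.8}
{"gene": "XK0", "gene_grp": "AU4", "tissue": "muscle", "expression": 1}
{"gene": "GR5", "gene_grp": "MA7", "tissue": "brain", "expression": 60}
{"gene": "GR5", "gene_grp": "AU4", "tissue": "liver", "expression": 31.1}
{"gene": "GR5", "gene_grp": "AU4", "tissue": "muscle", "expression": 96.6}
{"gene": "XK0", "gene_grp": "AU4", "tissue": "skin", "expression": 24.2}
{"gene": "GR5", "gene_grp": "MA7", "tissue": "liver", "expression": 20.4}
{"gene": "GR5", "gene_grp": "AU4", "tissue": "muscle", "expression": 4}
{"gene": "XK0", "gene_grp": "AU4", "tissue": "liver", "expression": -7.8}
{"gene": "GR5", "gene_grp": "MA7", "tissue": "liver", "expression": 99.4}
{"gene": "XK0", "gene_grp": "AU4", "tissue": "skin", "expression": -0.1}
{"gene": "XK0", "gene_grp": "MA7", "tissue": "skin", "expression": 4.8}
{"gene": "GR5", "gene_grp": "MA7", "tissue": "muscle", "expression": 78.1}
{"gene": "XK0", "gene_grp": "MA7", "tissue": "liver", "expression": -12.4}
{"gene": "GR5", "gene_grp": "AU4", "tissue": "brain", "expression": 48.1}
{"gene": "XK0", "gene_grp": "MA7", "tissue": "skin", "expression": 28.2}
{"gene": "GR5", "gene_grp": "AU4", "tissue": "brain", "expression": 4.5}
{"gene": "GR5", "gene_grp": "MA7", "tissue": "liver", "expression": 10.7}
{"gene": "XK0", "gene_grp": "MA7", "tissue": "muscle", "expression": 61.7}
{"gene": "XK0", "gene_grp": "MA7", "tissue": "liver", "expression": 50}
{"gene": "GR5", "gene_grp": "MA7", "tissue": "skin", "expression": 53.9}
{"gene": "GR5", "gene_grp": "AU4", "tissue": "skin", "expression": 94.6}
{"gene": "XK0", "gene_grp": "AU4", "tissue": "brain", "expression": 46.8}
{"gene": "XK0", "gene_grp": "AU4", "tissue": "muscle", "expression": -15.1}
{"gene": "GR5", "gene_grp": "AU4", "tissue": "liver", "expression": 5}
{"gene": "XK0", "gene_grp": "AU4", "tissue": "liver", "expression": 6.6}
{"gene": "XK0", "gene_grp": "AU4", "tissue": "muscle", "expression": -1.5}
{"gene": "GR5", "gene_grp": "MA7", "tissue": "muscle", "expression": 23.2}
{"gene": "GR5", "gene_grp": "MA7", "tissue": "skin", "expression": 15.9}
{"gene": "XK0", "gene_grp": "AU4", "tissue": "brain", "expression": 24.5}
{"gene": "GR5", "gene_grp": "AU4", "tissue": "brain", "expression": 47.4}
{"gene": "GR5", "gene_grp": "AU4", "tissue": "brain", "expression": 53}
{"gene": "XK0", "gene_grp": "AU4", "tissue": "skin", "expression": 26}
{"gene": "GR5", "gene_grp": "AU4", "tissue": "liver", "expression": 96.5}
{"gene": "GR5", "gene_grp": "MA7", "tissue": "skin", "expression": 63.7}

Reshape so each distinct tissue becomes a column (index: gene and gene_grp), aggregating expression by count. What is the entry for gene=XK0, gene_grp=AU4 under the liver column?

5

Rows with gene=XK0, gene_grp=AU4 and tissue=liver: expression values are -14.4, 94.7, 41.3, -7.8, 6.6.
5 rows match — count = 5.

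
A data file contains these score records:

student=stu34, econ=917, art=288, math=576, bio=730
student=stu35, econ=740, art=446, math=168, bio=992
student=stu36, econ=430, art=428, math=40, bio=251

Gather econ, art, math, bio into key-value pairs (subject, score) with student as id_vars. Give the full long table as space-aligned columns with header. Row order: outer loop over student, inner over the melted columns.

Each (student, column) pair becomes one row: 3 × 4 = 12 rows.
For example, (stu34, econ) → score=917.

student  subject  score
stu34    econ     917  
stu34    art      288  
stu34    math     576  
stu34    bio      730  
stu35    econ     740  
stu35    art      446  
stu35    math     168  
stu35    bio      992  
stu36    econ     430  
stu36    art      428  
stu36    math     40   
stu36    bio      251  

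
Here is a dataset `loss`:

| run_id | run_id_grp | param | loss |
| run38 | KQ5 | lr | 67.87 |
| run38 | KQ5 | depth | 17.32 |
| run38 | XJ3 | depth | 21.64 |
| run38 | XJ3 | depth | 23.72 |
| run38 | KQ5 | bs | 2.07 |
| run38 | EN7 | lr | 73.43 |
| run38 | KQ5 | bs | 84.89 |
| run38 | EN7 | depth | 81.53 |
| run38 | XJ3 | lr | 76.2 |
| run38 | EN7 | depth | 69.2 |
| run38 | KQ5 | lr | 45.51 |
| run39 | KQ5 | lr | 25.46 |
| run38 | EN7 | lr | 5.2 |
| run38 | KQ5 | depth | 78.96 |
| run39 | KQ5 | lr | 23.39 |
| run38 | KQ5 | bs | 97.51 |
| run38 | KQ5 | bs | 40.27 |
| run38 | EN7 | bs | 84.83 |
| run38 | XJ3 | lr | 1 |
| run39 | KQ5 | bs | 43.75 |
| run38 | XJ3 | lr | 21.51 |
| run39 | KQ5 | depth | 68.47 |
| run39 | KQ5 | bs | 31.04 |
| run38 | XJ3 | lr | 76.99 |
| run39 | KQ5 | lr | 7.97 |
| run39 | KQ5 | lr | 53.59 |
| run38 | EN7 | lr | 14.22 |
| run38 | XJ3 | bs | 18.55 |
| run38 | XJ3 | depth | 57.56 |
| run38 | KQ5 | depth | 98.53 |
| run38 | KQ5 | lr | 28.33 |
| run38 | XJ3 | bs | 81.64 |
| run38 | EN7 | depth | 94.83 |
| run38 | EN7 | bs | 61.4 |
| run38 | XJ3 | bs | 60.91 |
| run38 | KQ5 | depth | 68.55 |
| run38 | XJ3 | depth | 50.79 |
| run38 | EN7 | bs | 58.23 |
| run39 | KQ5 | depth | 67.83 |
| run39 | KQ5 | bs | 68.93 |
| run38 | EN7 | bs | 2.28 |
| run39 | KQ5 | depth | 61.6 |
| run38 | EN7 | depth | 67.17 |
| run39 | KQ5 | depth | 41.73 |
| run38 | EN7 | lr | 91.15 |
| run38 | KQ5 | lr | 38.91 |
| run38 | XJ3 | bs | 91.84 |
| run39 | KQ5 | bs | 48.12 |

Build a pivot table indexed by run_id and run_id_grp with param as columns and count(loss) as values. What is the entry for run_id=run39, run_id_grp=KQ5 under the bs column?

Rows with run_id=run39, run_id_grp=KQ5 and param=bs: loss values are 43.75, 31.04, 68.93, 48.12.
4 rows match — count = 4.

4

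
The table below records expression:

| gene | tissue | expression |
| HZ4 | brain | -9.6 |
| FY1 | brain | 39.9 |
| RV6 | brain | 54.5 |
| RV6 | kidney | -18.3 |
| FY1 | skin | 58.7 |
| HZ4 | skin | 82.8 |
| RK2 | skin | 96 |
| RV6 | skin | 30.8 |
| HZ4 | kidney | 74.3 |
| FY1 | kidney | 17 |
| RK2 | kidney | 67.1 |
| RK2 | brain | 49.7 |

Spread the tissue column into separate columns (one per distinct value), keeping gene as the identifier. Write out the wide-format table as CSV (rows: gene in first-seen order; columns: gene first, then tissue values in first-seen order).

Columns: gene plus the 3 distinct tissue values (brain, kidney, skin).
For example, row HZ4 column brain takes expression=-9.6 from the long row (HZ4, brain).

gene,brain,kidney,skin
HZ4,-9.6,74.3,82.8
FY1,39.9,17,58.7
RV6,54.5,-18.3,30.8
RK2,49.7,67.1,96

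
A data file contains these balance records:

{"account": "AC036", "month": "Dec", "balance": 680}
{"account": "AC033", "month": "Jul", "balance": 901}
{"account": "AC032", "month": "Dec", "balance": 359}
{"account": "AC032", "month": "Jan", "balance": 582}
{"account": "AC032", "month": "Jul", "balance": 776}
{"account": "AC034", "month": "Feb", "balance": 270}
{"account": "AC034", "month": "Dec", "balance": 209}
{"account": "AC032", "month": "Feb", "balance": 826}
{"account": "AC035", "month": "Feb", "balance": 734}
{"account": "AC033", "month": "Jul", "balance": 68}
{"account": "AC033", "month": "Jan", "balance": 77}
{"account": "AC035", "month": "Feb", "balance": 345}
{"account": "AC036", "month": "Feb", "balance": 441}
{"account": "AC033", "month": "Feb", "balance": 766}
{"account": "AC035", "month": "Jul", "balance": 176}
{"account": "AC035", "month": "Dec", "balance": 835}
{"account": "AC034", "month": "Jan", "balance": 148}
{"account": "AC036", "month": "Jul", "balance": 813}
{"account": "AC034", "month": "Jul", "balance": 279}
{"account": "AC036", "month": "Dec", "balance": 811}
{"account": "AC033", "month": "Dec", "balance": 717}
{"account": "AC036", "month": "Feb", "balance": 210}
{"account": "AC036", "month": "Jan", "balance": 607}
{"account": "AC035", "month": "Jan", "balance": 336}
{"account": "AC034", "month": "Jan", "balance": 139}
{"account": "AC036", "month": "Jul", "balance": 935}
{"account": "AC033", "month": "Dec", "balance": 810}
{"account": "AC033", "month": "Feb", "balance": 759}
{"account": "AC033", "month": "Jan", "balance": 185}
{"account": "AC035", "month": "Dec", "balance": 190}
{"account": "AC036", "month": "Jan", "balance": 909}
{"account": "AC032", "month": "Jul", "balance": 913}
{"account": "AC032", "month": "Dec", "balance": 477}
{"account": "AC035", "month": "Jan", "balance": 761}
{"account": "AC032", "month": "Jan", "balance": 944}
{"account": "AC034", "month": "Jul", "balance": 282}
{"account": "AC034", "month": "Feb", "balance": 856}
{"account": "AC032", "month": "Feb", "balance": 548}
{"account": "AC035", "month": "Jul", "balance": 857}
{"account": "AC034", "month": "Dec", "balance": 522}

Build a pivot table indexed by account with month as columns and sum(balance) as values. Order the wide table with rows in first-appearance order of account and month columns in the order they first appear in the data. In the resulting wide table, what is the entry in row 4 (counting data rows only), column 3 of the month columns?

With rows in first-appearance order of account, row 4 is account=AC034. month columns in first-appearance order: Dec, Jul, Jan, Feb; column 3 is Jan.
Long rows with account=AC034, month=Jan: 148 + 139 = 287.

287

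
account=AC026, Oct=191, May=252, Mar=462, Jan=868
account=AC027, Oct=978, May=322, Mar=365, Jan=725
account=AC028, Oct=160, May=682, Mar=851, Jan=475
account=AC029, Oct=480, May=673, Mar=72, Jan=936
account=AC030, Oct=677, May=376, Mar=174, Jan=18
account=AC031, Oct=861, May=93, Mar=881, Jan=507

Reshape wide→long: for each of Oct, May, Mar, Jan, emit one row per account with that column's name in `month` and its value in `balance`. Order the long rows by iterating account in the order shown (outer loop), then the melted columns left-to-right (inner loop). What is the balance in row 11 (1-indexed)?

24 rows total (6 × 4). Row 11: index ⌊(11-1)/4⌋ = 2 into account → AC028; (11-1) mod 4 = 2 into the melted columns → Mar.
So row 11 is (AC028, Mar, 851); balance = 851.

851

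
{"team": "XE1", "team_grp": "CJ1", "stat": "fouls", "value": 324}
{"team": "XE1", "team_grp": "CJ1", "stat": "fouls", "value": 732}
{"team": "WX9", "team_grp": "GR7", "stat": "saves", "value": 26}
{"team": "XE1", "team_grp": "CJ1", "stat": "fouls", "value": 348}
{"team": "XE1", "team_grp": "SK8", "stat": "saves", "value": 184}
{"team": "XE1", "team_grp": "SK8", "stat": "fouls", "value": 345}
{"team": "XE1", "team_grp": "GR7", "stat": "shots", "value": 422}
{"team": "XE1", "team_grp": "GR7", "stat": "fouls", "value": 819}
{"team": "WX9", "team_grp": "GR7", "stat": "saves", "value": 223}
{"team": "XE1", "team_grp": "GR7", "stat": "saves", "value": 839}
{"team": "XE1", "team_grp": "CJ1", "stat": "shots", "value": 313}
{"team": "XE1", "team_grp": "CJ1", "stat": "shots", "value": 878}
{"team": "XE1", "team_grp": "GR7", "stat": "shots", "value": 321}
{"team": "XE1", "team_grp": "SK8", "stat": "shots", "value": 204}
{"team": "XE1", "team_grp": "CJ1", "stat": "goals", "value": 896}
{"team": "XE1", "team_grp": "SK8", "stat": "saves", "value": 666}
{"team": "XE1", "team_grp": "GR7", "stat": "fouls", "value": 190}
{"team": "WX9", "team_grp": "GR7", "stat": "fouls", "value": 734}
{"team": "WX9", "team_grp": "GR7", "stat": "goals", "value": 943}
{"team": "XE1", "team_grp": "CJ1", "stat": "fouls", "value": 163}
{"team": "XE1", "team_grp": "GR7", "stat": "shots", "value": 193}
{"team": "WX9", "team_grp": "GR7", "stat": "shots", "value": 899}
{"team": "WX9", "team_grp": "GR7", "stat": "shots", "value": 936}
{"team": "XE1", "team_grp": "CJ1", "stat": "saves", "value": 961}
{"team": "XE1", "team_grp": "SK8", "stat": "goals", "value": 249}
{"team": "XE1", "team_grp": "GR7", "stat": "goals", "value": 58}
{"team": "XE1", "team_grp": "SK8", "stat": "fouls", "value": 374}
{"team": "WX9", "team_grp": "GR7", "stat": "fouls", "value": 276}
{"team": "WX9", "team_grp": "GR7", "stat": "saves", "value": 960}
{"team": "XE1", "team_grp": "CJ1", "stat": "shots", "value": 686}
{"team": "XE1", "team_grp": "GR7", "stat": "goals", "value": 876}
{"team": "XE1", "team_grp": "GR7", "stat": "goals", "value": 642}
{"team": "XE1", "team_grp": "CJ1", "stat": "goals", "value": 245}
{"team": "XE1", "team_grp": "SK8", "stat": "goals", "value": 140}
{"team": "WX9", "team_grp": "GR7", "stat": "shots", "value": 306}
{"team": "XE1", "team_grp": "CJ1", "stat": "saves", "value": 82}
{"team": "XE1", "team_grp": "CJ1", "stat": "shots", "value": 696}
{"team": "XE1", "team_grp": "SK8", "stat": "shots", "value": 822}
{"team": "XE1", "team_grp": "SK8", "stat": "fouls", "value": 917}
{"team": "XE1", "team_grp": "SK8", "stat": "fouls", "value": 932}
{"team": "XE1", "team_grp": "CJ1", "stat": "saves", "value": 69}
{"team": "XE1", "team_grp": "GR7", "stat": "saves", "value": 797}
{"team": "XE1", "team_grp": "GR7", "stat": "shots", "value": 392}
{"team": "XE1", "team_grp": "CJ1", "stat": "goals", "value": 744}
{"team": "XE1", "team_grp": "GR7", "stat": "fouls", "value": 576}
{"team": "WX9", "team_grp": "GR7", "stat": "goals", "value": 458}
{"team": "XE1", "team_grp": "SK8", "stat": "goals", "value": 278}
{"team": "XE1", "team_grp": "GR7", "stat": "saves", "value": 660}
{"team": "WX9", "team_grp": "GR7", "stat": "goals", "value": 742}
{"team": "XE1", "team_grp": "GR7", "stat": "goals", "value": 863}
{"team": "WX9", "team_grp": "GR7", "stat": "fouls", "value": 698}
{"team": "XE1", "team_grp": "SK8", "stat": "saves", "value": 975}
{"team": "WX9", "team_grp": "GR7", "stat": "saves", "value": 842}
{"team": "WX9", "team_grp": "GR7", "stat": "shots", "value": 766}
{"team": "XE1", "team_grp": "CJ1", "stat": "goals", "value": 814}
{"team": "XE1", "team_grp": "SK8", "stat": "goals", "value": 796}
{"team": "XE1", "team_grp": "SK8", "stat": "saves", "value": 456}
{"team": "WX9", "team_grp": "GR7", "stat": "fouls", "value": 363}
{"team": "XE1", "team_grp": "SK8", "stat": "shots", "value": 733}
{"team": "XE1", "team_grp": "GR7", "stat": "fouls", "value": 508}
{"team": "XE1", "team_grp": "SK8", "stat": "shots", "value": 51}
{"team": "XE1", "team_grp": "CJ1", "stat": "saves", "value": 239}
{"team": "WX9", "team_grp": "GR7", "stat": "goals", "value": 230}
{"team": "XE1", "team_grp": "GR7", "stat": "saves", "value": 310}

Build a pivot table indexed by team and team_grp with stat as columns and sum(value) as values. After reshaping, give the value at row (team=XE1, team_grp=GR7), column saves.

2606

Rows with team=XE1, team_grp=GR7 and stat=saves: value values are 839, 797, 660, 310.
839 + 797 + 660 + 310 = 2606.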